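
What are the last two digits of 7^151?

43

By repeated squaring mod 100: 7^1≡7, 7^2≡49, 7^4≡1, 7^8≡1, 7^16≡1, 7^32≡1, 7^64≡1, 7^128≡1.
Since 151 = 1 + 2 + 4 + 16 + 128 in binary, 7^151 ≡ 7·49·1·1·1 ≡ 43 (mod 100).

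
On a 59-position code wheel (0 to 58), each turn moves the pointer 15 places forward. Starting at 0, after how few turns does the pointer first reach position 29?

15⁻¹ ≡ 4 (mod 59) because 15·4 = 60 = 1·59 + 1.
Multiplying both sides by 4: x ≡ 4·29 = 116 ≡ 57 (mod 59).

57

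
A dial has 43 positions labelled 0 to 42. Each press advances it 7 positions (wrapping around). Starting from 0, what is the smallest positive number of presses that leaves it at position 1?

37

43 = 6·7 + 1
7 = 7·1 + 0
Back-substituting gives 7·37 ≡ 1 (mod 43).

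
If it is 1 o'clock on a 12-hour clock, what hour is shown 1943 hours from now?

1943 − 161·12 = 11, so 1943 ≡ 11 (mod 12).
1 + 11 → 12 on a 12-hour dial.

12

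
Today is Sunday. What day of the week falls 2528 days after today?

Monday

2528 mod 7 = 1 (since 361·7 = 2527).
Sunday + 1 day → Monday.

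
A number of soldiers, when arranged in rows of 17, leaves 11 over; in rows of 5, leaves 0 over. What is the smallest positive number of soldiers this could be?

45

x ≡ 0 (mod 5) gives x ∈ {0, 5, 10, 15, 20, 25, 30, 35, …}.
The first of these with x mod 17 = 11 is 45.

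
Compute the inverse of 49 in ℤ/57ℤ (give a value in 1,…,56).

7

57 = 1·49 + 8
49 = 6·8 + 1
8 = 8·1 + 0
Back-substituting gives 49·7 ≡ 1 (mod 57).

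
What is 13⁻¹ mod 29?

13·9 = 117 = 4·29 + 1, so 13⁻¹ ≡ 9 (mod 29).

9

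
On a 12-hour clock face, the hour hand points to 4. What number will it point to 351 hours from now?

7

351 − 29·12 = 3, so 351 ≡ 3 (mod 12).
4 + 3 → 7 on a 12-hour dial.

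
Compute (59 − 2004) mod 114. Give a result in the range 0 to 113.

2004 mod 114 = 66 (since 17·114 = 1938).
(59 − 66) mod 114 = 107.

107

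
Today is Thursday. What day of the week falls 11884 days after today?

Dividing 11884 by 7 gives quotient 1697 and remainder 5.
Thursday + 5 days → Tuesday.

Tuesday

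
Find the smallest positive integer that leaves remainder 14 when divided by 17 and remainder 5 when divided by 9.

14

x ≡ 5 (mod 9) gives x ∈ {5, 14}.
The first of these with x mod 17 = 14 is 14.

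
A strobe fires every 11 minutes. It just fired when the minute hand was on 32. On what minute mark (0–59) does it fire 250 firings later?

22

250·11 = 2750.
2750 = 45·60 + 50, so 2750 mod 60 = 50.
(32 + 50) mod 60 = 22.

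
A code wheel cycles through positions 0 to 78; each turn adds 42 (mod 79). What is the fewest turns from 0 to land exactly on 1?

79 = 1·42 + 37
42 = 1·37 + 5
37 = 7·5 + 2
5 = 2·2 + 1
2 = 2·1 + 0
Back-substituting gives 42·32 ≡ 1 (mod 79).

32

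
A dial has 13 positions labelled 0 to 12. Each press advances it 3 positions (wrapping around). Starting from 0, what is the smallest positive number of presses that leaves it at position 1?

9

13 = 4·3 + 1
3 = 3·1 + 0
Back-substituting gives 3·9 ≡ 1 (mod 13).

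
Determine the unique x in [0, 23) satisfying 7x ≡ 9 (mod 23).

21

7⁻¹ ≡ 10 (mod 23) because 7·10 = 70 = 3·23 + 1.
So x ≡ 10·9 = 90 ≡ 21 (mod 23).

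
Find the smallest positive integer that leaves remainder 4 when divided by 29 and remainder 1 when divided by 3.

4

x ≡ 1 (mod 3) gives x ∈ {1, 4}.
The first of these with x mod 29 = 4 is 4.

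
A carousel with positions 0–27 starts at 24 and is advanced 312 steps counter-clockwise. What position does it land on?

Dividing 312 by 28 gives quotient 11 and remainder 4.
(24 − 4) mod 28 = 20.

20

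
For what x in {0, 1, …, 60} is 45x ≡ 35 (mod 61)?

The inverse of 45 mod 61 is 19 (since 45·19 = 855 ≡ 1).
So x ≡ 19·35 = 665 ≡ 55 (mod 61).

55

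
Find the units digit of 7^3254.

Last digits of 7^n: 7, 9, 3, 1 (period 4).
3254 mod 4 = 2, so the last digit matches 7^2 = 9.

9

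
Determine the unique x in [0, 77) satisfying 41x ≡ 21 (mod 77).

The inverse of 41 mod 77 is 62 (since 41·62 = 2542 ≡ 1).
Multiplying both sides by 62: x ≡ 62·21 = 1302 ≡ 70 (mod 77).

70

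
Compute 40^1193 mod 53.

By repeated squaring mod 53: 40^1≡40, 40^2≡10, 40^4≡47, 40^8≡36, 40^16≡24, 40^32≡46, 40^64≡49, 40^128≡16, 40^256≡44, 40^512≡28, 40^1024≡42.
Since 1193 = 1 + 8 + 32 + 128 + 1024 in binary, 40^1193 ≡ 40·36·46·16·42 ≡ 11 (mod 53).

11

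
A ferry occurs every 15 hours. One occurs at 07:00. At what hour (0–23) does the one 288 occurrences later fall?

7

288·15 = 4320.
4320 = 180·24 + 0, so 4320 mod 24 = 0.
(7 + 0) mod 24 = 7.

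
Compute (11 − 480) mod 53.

8

480 = 9·53 + 3, so 480 mod 53 = 3.
(11 − 3) mod 53 = 8.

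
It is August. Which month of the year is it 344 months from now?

April

344 − 28·12 = 8, so 344 ≡ 8 (mod 12).
August + 8 months → April.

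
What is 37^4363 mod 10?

Last digits of 7^n: 7, 9, 3, 1 (period 4).
4363 leaves remainder 3 on division by 4, so 37^4363 ends in 3.

3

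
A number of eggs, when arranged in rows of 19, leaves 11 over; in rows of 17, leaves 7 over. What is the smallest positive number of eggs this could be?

296

Since 17·9 ≡ 1 (mod 19), take x = 7 + 17·((11−7)·9 mod 19) = 7 + 17·17 = 296.
Check: 296 mod 19 = 11, 296 mod 17 = 7.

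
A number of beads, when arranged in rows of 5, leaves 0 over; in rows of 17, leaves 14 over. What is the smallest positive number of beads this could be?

65

x ≡ 0 (mod 5) gives x ∈ {0, 5, 10, 15, 20, 25, 30, 35, …}.
The first of these with x mod 17 = 14 is 65.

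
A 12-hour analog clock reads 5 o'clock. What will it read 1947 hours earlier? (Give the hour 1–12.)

1947 − 162·12 = 3, so 1947 ≡ 3 (mod 12).
5 − 3 → 2 on a 12-hour dial.

2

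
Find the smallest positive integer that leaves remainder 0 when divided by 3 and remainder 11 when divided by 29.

69

Since 29·2 ≡ 1 (mod 3), take x = 11 + 29·((0−11)·2 mod 3) = 11 + 29·2 = 69.
Check: 69 mod 3 = 0, 69 mod 29 = 11.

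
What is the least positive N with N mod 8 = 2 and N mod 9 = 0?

x ≡ 2 (mod 8) gives x ∈ {2, 10, 18}.
The first of these with x mod 9 = 0 is 18.

18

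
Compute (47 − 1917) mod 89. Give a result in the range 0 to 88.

Dividing 1917 by 89 gives quotient 21 and remainder 48.
(47 − 48) mod 89 = 88.

88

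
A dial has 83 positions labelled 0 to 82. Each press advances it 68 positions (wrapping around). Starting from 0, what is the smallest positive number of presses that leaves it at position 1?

83 = 1·68 + 15
68 = 4·15 + 8
15 = 1·8 + 7
8 = 1·7 + 1
7 = 7·1 + 0
Back-substituting gives 68·11 ≡ 1 (mod 83).

11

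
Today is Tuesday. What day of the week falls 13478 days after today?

Friday

13478 mod 7 = 3 (since 1925·7 = 13475).
Tuesday + 3 days → Friday.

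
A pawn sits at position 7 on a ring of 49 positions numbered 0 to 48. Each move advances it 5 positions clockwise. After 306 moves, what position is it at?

306·5 = 1530.
1530 mod 49 = 11 (since 31·49 = 1519).
(7 + 11) mod 49 = 18.

18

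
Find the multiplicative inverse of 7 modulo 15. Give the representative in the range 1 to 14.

7·13 = 91 = 6·15 + 1, so 7⁻¹ ≡ 13 (mod 15).

13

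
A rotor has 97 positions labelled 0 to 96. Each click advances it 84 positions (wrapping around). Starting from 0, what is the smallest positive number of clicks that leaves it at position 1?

82

97 = 1·84 + 13
84 = 6·13 + 6
13 = 2·6 + 1
6 = 6·1 + 0
Back-substituting gives 84·82 ≡ 1 (mod 97).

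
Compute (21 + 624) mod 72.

69

624 = 8·72 + 48, so 624 mod 72 = 48.
(21 + 48) mod 72 = 69.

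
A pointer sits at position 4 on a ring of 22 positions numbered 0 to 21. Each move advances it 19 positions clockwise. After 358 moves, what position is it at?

8

358·19 = 6802.
6802 − 309·22 = 4, so 6802 ≡ 4 (mod 22).
(4 + 4) mod 22 = 8.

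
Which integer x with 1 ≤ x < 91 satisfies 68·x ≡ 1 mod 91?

68·87 = 5916 = 65·91 + 1, so 68⁻¹ ≡ 87 (mod 91).

87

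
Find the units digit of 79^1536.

Last digits of 9^n: 9, 1 (period 2).
1536 mod 2 = 0, so the last digit matches 9^2 = 1.

1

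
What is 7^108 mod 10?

1

Last digits of 7^n: 7, 9, 3, 1 (period 4).
108 leaves remainder 0 on division by 4, so 7^108 ends in 1.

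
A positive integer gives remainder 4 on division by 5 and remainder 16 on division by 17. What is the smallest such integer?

x ≡ 4 (mod 5) gives x ∈ {4, 9, 14, 19, 24, 29, 34, 39, …}.
The first of these with x mod 17 = 16 is 84.

84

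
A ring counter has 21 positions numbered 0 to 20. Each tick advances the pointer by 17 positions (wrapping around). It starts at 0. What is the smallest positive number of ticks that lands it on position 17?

The inverse of 17 mod 21 is 5 (since 17·5 = 85 ≡ 1).
Multiplying both sides by 5: x ≡ 5·17 = 85 ≡ 1 (mod 21).
Check: 17·1 = 17 = 0·21 + 17.

1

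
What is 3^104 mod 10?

Last digits of 3^n: 3, 9, 7, 1 (period 4).
104 mod 4 = 0, so the last digit matches 3^4 = 1.

1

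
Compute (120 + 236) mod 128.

100

236 mod 128 = 108 (since 1·128 = 128).
(120 + 108) mod 128 = 100.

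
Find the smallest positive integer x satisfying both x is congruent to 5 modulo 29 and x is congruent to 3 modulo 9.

237

x ≡ 3 (mod 9) gives x ∈ {3, 12, 21, 30, 39, 48, 57, 66, …}.
The first of these with x mod 29 = 5 is 237.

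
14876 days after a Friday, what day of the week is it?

Dividing 14876 by 7 gives quotient 2125 and remainder 1.
Friday + 1 day → Saturday.

Saturday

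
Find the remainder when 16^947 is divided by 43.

41

Square-and-reduce mod 43: 16^1≡16, 16^2≡41, 16^4≡4, 16^8≡16, 16^16≡41, 16^32≡4, 16^64≡16, 16^128≡41, 16^256≡4, 16^512≡16.
Since 947 = 1 + 2 + 16 + 32 + 128 + 256 + 512 in binary, 16^947 ≡ 16·41·41·4·41·4·16 ≡ 41 (mod 43).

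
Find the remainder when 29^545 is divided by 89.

19

Successive squares of 29 mod 89: 29^1≡29, 29^2≡40, 29^4≡87, 29^8≡4, 29^16≡16, 29^32≡78, 29^64≡32, 29^128≡45, 29^256≡67, 29^512≡39.
545 = 1 + 32 + 512, so 29^545 ≡ 29·78·39 ≡ 19 (mod 89).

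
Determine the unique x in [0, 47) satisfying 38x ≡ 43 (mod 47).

37

The inverse of 38 mod 47 is 26 (since 38·26 = 988 ≡ 1).
Multiplying both sides by 26: x ≡ 26·43 = 1118 ≡ 37 (mod 47).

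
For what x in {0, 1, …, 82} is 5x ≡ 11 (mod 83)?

52

5⁻¹ ≡ 50 (mod 83) because 5·50 = 250 = 3·83 + 1.
Multiplying both sides by 50: x ≡ 50·11 = 550 ≡ 52 (mod 83).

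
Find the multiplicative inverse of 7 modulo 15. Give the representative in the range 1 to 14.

7·13 = 91 = 6·15 + 1, so 7⁻¹ ≡ 13 (mod 15).

13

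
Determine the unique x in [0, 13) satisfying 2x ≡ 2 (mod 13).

1

The inverse of 2 mod 13 is 7 (since 2·7 = 14 ≡ 1).
So x ≡ 7·2 = 14 ≡ 1 (mod 13).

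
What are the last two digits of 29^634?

81

Successive squares of 29 mod 100: 29^1≡29, 29^2≡41, 29^4≡81, 29^8≡61, 29^16≡21, 29^32≡41, 29^64≡81, 29^128≡61, 29^256≡21, 29^512≡41.
Since 634 = 2 + 8 + 16 + 32 + 64 + 512 in binary, 29^634 ≡ 41·61·21·41·81·41 ≡ 81 (mod 100).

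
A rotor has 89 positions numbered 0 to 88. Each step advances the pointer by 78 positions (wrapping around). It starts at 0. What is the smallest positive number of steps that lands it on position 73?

50

78⁻¹ ≡ 8 (mod 89) because 78·8 = 624 = 7·89 + 1.
Multiplying both sides by 8: x ≡ 8·73 = 584 ≡ 50 (mod 89).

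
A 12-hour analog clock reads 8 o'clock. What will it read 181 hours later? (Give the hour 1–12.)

181 − 15·12 = 1, so 181 ≡ 1 (mod 12).
8 + 1 → 9 on a 12-hour dial.

9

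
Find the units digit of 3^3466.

9

Powers of 3 mod 10 repeat with period 4: 3, 9, 7, 1.
3466 mod 4 = 2, so the last digit matches 3^2 = 9.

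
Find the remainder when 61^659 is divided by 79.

58

Successive squares of 61 mod 79: 61^1≡61, 61^2≡8, 61^4≡64, 61^8≡67, 61^16≡65, 61^32≡38, 61^64≡22, 61^128≡10, 61^256≡21, 61^512≡46.
659 = 1 + 2 + 16 + 128 + 512, so 61^659 ≡ 61·8·65·10·46 ≡ 58 (mod 79).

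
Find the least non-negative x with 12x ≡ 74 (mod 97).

12⁻¹ ≡ 89 (mod 97) because 12·89 = 1068 = 11·97 + 1.
So x ≡ 89·74 = 6586 ≡ 87 (mod 97).
Check: 12·87 = 1044 = 10·97 + 74.

87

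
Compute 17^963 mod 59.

Successive squares of 17 mod 59: 17^1≡17, 17^2≡53, 17^4≡36, 17^8≡57, 17^16≡4, 17^32≡16, 17^64≡20, 17^128≡46, 17^256≡51, 17^512≡5.
963 = 1 + 2 + 64 + 128 + 256 + 512, so 17^963 ≡ 17·53·20·46·51·5 ≡ 20 (mod 59).

20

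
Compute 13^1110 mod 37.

Successive squares of 13 mod 37: 13^1≡13, 13^2≡21, 13^4≡34, 13^8≡9, 13^16≡7, 13^32≡12, 13^64≡33, 13^128≡16, 13^256≡34, 13^512≡9, 13^1024≡7.
Since 1110 = 2 + 4 + 16 + 64 + 1024 in binary, 13^1110 ≡ 21·34·7·33·7 ≡ 27 (mod 37).

27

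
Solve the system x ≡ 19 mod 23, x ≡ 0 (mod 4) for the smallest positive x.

88

x ≡ 0 (mod 4) gives x ∈ {0, 4, 8, 12, 16, 20, 24, 28, …}.
The first of these with x mod 23 = 19 is 88.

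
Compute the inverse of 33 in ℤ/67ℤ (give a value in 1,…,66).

33·65 = 2145 = 32·67 + 1, so 33⁻¹ ≡ 65 (mod 67).

65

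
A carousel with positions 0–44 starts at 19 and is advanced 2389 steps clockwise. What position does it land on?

2389 mod 45 = 4 (since 53·45 = 2385).
(19 + 4) mod 45 = 23.

23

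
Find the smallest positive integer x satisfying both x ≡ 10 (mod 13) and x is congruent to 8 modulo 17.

127

x ≡ 10 (mod 13) gives x ∈ {10, 23, 36, 49, 62, 75, 88, 101, …}.
The first of these with x mod 17 = 8 is 127.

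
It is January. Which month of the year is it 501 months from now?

October

Dividing 501 by 12 gives quotient 41 and remainder 9.
January + 9 months → October.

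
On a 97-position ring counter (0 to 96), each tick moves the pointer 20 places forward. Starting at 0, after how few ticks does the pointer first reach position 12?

The inverse of 20 mod 97 is 34 (since 20·34 = 680 ≡ 1).
Multiplying both sides by 34: x ≡ 34·12 = 408 ≡ 20 (mod 97).

20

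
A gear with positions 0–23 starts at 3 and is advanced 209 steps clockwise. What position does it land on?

20

209 − 8·24 = 17, so 209 ≡ 17 (mod 24).
(3 + 17) mod 24 = 20.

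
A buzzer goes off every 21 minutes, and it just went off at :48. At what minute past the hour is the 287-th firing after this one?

287·21 = 6027.
6027 mod 60 = 27 (since 100·60 = 6000).
(48 + 27) mod 60 = 15.

15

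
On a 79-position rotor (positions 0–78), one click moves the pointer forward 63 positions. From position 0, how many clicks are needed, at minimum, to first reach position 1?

63·74 = 4662 = 59·79 + 1, so 63⁻¹ ≡ 74 (mod 79).

74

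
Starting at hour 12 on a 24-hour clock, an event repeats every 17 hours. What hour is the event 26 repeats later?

22

26·17 = 442.
442 = 18·24 + 10, so 442 mod 24 = 10.
(12 + 10) mod 24 = 22.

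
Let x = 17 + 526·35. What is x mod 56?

526·35 = 18410.
18410 − 328·56 = 42, so 18410 ≡ 42 (mod 56).
(17 + 42) mod 56 = 3.

3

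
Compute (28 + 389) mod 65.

389 − 5·65 = 64, so 389 ≡ 64 (mod 65).
(28 + 64) mod 65 = 27.

27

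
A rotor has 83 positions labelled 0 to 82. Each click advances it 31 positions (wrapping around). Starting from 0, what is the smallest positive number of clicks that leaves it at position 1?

75

83 = 2·31 + 21
31 = 1·21 + 10
21 = 2·10 + 1
10 = 10·1 + 0
Back-substituting gives 31·75 ≡ 1 (mod 83).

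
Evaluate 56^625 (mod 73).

56

By repeated squaring mod 73: 56^1≡56, 56^2≡70, 56^4≡9, 56^8≡8, 56^16≡64, 56^32≡8, 56^64≡64, 56^128≡8, 56^256≡64, 56^512≡8.
625 = 1 + 16 + 32 + 64 + 512, so 56^625 ≡ 56·64·8·64·8 ≡ 56 (mod 73).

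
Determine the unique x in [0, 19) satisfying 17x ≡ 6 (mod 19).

The inverse of 17 mod 19 is 9 (since 17·9 = 153 ≡ 1).
So x ≡ 9·6 = 54 ≡ 16 (mod 19).

16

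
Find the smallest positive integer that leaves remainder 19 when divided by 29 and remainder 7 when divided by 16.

x ≡ 7 (mod 16) gives x ∈ {7, 23, 39, 55, 71, 87, 103, 119, …}.
The first of these with x mod 29 = 19 is 135.

135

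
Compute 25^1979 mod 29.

Square-and-reduce mod 29: 25^1≡25, 25^2≡16, 25^4≡24, 25^8≡25, 25^16≡16, 25^32≡24, 25^64≡25, 25^128≡16, 25^256≡24, 25^512≡25, 25^1024≡16.
1979 = 1 + 2 + 8 + 16 + 32 + 128 + 256 + 512 + 1024, so 25^1979 ≡ 25·16·25·16·24·16·24·25·16 ≡ 20 (mod 29).

20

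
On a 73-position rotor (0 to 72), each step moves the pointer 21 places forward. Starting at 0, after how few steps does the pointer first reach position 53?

The inverse of 21 mod 73 is 7 (since 21·7 = 147 ≡ 1).
Multiplying both sides by 7: x ≡ 7·53 = 371 ≡ 6 (mod 73).
Check: 21·6 = 126 = 1·73 + 53.

6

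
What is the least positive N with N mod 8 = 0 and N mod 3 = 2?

8

x ≡ 2 (mod 3) gives x ∈ {2, 5, 8}.
The first of these with x mod 8 = 0 is 8.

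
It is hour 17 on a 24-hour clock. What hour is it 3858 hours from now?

3858 mod 24 = 18 (since 160·24 = 3840).
(17 + 18) mod 24 = 11.

11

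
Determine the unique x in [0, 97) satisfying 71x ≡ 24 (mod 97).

14

71⁻¹ ≡ 41 (mod 97) because 71·41 = 2911 = 30·97 + 1.
Multiplying both sides by 41: x ≡ 41·24 = 984 ≡ 14 (mod 97).
Check: 71·14 = 994 = 10·97 + 24.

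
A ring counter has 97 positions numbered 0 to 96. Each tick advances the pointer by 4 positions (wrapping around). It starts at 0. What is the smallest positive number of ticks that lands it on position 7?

26

The inverse of 4 mod 97 is 73 (since 4·73 = 292 ≡ 1).
So x ≡ 73·7 = 511 ≡ 26 (mod 97).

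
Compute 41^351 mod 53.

23

By repeated squaring mod 53: 41^1≡41, 41^2≡38, 41^4≡13, 41^8≡10, 41^16≡47, 41^32≡36, 41^64≡24, 41^128≡46, 41^256≡49.
351 = 1 + 2 + 4 + 8 + 16 + 64 + 256, so 41^351 ≡ 41·38·13·10·47·24·49 ≡ 23 (mod 53).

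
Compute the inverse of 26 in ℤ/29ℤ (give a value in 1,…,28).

26·19 = 494 = 17·29 + 1, so 26⁻¹ ≡ 19 (mod 29).

19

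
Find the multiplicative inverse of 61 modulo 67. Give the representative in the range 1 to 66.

61·11 = 671 = 10·67 + 1, so 61⁻¹ ≡ 11 (mod 67).

11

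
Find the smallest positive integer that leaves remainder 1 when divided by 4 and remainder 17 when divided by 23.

Since 23·3 ≡ 1 (mod 4), take x = 17 + 23·((1−17)·3 mod 4) = 17 + 23·0 = 17.
Check: 17 mod 4 = 1, 17 mod 23 = 17.

17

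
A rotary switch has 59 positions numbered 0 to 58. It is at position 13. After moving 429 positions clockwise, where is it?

Dividing 429 by 59 gives quotient 7 and remainder 16.
(13 + 16) mod 59 = 29.

29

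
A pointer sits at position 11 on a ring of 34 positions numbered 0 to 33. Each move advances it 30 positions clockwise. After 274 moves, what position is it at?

3

274·30 = 8220.
8220 mod 34 = 26 (since 241·34 = 8194).
(11 + 26) mod 34 = 3.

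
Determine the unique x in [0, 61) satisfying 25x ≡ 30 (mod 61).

The inverse of 25 mod 61 is 22 (since 25·22 = 550 ≡ 1).
Multiplying both sides by 22: x ≡ 22·30 = 660 ≡ 50 (mod 61).

50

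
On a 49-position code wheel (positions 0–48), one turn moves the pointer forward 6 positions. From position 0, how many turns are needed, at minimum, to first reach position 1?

6·41 = 246 = 5·49 + 1, so 6⁻¹ ≡ 41 (mod 49).

41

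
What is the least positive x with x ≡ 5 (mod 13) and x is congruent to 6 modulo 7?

Since 7·2 ≡ 1 (mod 13), take x = 6 + 7·((5−6)·2 mod 13) = 6 + 7·11 = 83.
Check: 83 mod 13 = 5, 83 mod 7 = 6.

83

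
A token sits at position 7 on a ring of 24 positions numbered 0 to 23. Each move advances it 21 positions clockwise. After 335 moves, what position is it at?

335·21 = 7035.
7035 mod 24 = 3 (since 293·24 = 7032).
(7 + 3) mod 24 = 10.

10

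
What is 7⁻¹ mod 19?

11

19 = 2·7 + 5
7 = 1·5 + 2
5 = 2·2 + 1
2 = 2·1 + 0
Back-substituting gives 7·11 ≡ 1 (mod 19).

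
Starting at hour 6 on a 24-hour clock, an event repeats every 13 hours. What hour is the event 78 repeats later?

78·13 = 1014.
Dividing 1014 by 24 gives quotient 42 and remainder 6.
(6 + 6) mod 24 = 12.

12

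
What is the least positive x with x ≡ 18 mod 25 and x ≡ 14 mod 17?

218

x ≡ 14 (mod 17) gives x ∈ {14, 31, 48, 65, 82, 99, 116, 133, …}.
The first of these with x mod 25 = 18 is 218.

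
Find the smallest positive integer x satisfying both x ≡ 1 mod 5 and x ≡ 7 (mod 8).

Since 8·2 ≡ 1 (mod 5), take x = 7 + 8·((1−7)·2 mod 5) = 7 + 8·3 = 31.
Check: 31 mod 5 = 1, 31 mod 8 = 7.

31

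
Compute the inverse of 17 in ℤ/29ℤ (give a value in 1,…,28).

17·12 = 204 = 7·29 + 1, so 17⁻¹ ≡ 12 (mod 29).

12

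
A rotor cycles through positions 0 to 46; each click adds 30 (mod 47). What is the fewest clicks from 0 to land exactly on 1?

30·11 = 330 = 7·47 + 1, so 30⁻¹ ≡ 11 (mod 47).

11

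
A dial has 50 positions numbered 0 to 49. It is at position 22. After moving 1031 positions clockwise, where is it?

1031 = 20·50 + 31, so 1031 mod 50 = 31.
(22 + 31) mod 50 = 3.

3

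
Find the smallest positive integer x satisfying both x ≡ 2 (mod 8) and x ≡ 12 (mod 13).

90

x ≡ 2 (mod 8) gives x ∈ {2, 10, 18, 26, 34, 42, 50, 58, …}.
The first of these with x mod 13 = 12 is 90.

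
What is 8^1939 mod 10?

2

Last digits of 8^n: 8, 4, 2, 6 (period 4).
1939 mod 4 = 3, so the last digit matches 8^3 = 2.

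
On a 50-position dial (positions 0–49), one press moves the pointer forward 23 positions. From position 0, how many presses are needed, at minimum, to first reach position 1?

50 = 2·23 + 4
23 = 5·4 + 3
4 = 1·3 + 1
3 = 3·1 + 0
Back-substituting gives 23·37 ≡ 1 (mod 50).

37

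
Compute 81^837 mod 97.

22

Successive squares of 81 mod 97: 81^1≡81, 81^2≡62, 81^4≡61, 81^8≡35, 81^16≡61, 81^32≡35, 81^64≡61, 81^128≡35, 81^256≡61, 81^512≡35.
Since 837 = 1 + 4 + 64 + 256 + 512 in binary, 81^837 ≡ 81·61·61·61·35 ≡ 22 (mod 97).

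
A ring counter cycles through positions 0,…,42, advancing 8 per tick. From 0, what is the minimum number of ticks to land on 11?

39

The inverse of 8 mod 43 is 27 (since 8·27 = 216 ≡ 1).
So x ≡ 27·11 = 297 ≡ 39 (mod 43).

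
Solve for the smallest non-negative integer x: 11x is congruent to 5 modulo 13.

The inverse of 11 mod 13 is 6 (since 11·6 = 66 ≡ 1).
Multiplying both sides by 6: x ≡ 6·5 = 30 ≡ 4 (mod 13).
Check: 11·4 = 44 = 3·13 + 5.

4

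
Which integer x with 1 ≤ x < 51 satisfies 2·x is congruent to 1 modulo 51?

26

2·26 = 52 = 1·51 + 1, so 2⁻¹ ≡ 26 (mod 51).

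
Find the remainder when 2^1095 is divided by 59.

6

By repeated squaring mod 59: 2^1≡2, 2^2≡4, 2^4≡16, 2^8≡20, 2^16≡46, 2^32≡51, 2^64≡5, 2^128≡25, 2^256≡35, 2^512≡45, 2^1024≡19.
Since 1095 = 1 + 2 + 4 + 64 + 1024 in binary, 2^1095 ≡ 2·4·16·5·19 ≡ 6 (mod 59).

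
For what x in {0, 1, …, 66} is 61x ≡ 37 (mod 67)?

5

The inverse of 61 mod 67 is 11 (since 61·11 = 671 ≡ 1).
Multiplying both sides by 11: x ≡ 11·37 = 407 ≡ 5 (mod 67).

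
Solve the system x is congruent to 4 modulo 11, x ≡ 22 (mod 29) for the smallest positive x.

x ≡ 4 (mod 11) gives x ∈ {4, 15, 26, 37, 48, 59, 70, 81, …}.
The first of these with x mod 29 = 22 is 312.

312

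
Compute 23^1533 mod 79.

Square-and-reduce mod 79: 23^1≡23, 23^2≡55, 23^4≡23, 23^8≡55, 23^16≡23, 23^32≡55, 23^64≡23, 23^128≡55, 23^256≡23, 23^512≡55, 23^1024≡23.
Since 1533 = 1 + 4 + 8 + 16 + 32 + 64 + 128 + 256 + 1024 in binary, 23^1533 ≡ 23·23·55·23·55·23·55·23·23 ≡ 1 (mod 79).

1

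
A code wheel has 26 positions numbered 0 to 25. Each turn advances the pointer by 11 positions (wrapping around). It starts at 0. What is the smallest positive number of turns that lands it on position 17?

The inverse of 11 mod 26 is 19 (since 11·19 = 209 ≡ 1).
Multiplying both sides by 19: x ≡ 19·17 = 323 ≡ 11 (mod 26).
Check: 11·11 = 121 = 4·26 + 17.

11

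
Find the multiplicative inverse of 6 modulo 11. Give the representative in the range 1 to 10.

2

6·2 = 12 = 1·11 + 1, so 6⁻¹ ≡ 2 (mod 11).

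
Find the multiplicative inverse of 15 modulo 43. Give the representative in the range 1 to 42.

15·23 = 345 = 8·43 + 1, so 15⁻¹ ≡ 23 (mod 43).

23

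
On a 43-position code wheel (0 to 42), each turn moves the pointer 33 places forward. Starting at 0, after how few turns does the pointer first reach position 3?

33⁻¹ ≡ 30 (mod 43) because 33·30 = 990 = 23·43 + 1.
So x ≡ 30·3 = 90 ≡ 4 (mod 43).
Check: 33·4 = 132 = 3·43 + 3.

4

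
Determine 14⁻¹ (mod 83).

83 = 5·14 + 13
14 = 1·13 + 1
13 = 13·1 + 0
Back-substituting gives 14·6 ≡ 1 (mod 83).

6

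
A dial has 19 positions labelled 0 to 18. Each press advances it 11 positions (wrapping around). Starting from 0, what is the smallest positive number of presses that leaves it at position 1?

11·7 = 77 = 4·19 + 1, so 11⁻¹ ≡ 7 (mod 19).

7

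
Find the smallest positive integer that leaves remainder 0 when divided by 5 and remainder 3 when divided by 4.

15

x ≡ 3 (mod 4) gives x ∈ {3, 7, 11, 15}.
The first of these with x mod 5 = 0 is 15.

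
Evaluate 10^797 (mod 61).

By repeated squaring mod 61: 10^1≡10, 10^2≡39, 10^4≡57, 10^8≡16, 10^16≡12, 10^32≡22, 10^64≡57, 10^128≡16, 10^256≡12, 10^512≡22.
797 = 1 + 4 + 8 + 16 + 256 + 512, so 10^797 ≡ 10·57·16·12·12·22 ≡ 59 (mod 61).

59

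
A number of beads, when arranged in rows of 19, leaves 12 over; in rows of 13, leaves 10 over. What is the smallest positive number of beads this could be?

88

x ≡ 10 (mod 13) gives x ∈ {10, 23, 36, 49, 62, 75, 88}.
The first of these with x mod 19 = 12 is 88.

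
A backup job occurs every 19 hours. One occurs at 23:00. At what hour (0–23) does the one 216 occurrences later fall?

216·19 = 4104.
4104 − 171·24 = 0, so 4104 ≡ 0 (mod 24).
(23 + 0) mod 24 = 23.

23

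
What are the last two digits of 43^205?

43

Successive squares of 43 mod 100: 43^1≡43, 43^2≡49, 43^4≡1, 43^8≡1, 43^16≡1, 43^32≡1, 43^64≡1, 43^128≡1.
205 = 1 + 4 + 8 + 64 + 128, so 43^205 ≡ 43·1·1·1·1 ≡ 43 (mod 100).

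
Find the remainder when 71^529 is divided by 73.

Successive squares of 71 mod 73: 71^1≡71, 71^2≡4, 71^4≡16, 71^8≡37, 71^16≡55, 71^32≡32, 71^64≡2, 71^128≡4, 71^256≡16, 71^512≡37.
529 = 1 + 16 + 512, so 71^529 ≡ 71·55·37 ≡ 18 (mod 73).

18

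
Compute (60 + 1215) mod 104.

27

1215 mod 104 = 71 (since 11·104 = 1144).
(60 + 71) mod 104 = 27.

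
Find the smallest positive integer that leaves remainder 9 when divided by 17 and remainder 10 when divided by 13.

179

x ≡ 10 (mod 13) gives x ∈ {10, 23, 36, 49, 62, 75, 88, 101, …}.
The first of these with x mod 17 = 9 is 179.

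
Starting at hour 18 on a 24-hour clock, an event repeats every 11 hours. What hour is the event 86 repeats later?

4

86·11 = 946.
946 = 39·24 + 10, so 946 mod 24 = 10.
(18 + 10) mod 24 = 4.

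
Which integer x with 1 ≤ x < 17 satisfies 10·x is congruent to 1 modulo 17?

12

10·12 = 120 = 7·17 + 1, so 10⁻¹ ≡ 12 (mod 17).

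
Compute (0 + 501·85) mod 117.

501·85 = 42585.
42585 = 363·117 + 114, so 42585 mod 117 = 114.
(0 + 114) mod 117 = 114.

114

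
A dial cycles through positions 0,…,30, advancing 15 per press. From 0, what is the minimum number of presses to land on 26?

10

15⁻¹ ≡ 29 (mod 31) because 15·29 = 435 = 14·31 + 1.
Multiplying both sides by 29: x ≡ 29·26 = 754 ≡ 10 (mod 31).
Check: 15·10 = 150 = 4·31 + 26.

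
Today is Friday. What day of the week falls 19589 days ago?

Tuesday

19589 mod 7 = 3 (since 2798·7 = 19586).
Friday − 3 days → Tuesday.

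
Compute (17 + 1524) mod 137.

34

1524 mod 137 = 17 (since 11·137 = 1507).
(17 + 17) mod 137 = 34.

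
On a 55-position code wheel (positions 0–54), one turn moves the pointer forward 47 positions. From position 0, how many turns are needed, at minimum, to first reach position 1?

48

47·48 = 2256 = 41·55 + 1, so 47⁻¹ ≡ 48 (mod 55).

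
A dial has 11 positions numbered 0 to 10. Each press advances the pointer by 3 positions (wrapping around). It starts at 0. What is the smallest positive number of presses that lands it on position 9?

3⁻¹ ≡ 4 (mod 11) because 3·4 = 12 = 1·11 + 1.
So x ≡ 4·9 = 36 ≡ 3 (mod 11).
Check: 3·3 = 9 = 0·11 + 9.

3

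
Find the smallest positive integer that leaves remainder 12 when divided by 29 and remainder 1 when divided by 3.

70

Since 3·10 ≡ 1 (mod 29), take x = 1 + 3·((12−1)·10 mod 29) = 1 + 3·23 = 70.
Check: 70 mod 29 = 12, 70 mod 3 = 1.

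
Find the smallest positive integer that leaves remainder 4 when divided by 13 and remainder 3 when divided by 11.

69

x ≡ 3 (mod 11) gives x ∈ {3, 14, 25, 36, 47, 58, 69}.
The first of these with x mod 13 = 4 is 69.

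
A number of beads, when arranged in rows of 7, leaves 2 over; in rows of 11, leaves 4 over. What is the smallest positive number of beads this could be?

Since 11·2 ≡ 1 (mod 7), take x = 4 + 11·((2−4)·2 mod 7) = 4 + 11·3 = 37.
Check: 37 mod 7 = 2, 37 mod 11 = 4.

37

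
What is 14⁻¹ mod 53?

19

14·19 = 266 = 5·53 + 1, so 14⁻¹ ≡ 19 (mod 53).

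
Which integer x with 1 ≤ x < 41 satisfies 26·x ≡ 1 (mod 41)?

30

26·30 = 780 = 19·41 + 1, so 26⁻¹ ≡ 30 (mod 41).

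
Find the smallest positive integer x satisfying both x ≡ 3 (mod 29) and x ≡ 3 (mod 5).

x ≡ 3 (mod 5) gives x ∈ {3}.
The first of these with x mod 29 = 3 is 3.

3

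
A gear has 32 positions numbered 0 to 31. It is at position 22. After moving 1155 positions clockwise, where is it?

1155 − 36·32 = 3, so 1155 ≡ 3 (mod 32).
(22 + 3) mod 32 = 25.

25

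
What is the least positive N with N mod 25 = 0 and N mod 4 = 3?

x ≡ 3 (mod 4) gives x ∈ {3, 7, 11, 15, 19, 23, 27, 31, …}.
The first of these with x mod 25 = 0 is 75.

75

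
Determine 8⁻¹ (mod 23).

3

8·3 = 24 = 1·23 + 1, so 8⁻¹ ≡ 3 (mod 23).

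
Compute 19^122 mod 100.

Square-and-reduce mod 100: 19^1≡19, 19^2≡61, 19^4≡21, 19^8≡41, 19^16≡81, 19^32≡61, 19^64≡21.
122 = 2 + 8 + 16 + 32 + 64, so 19^122 ≡ 61·41·81·61·21 ≡ 61 (mod 100).

61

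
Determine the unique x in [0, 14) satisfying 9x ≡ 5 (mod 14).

The inverse of 9 mod 14 is 11 (since 9·11 = 99 ≡ 1).
So x ≡ 11·5 = 55 ≡ 13 (mod 14).
Check: 9·13 = 117 = 8·14 + 5.

13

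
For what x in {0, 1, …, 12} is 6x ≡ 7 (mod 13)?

12

The inverse of 6 mod 13 is 11 (since 6·11 = 66 ≡ 1).
So x ≡ 11·7 = 77 ≡ 12 (mod 13).
Check: 6·12 = 72 = 5·13 + 7.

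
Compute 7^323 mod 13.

Square-and-reduce mod 13: 7^1≡7, 7^2≡10, 7^4≡9, 7^8≡3, 7^16≡9, 7^32≡3, 7^64≡9, 7^128≡3, 7^256≡9.
323 = 1 + 2 + 64 + 256, so 7^323 ≡ 7·10·9·9 ≡ 2 (mod 13).

2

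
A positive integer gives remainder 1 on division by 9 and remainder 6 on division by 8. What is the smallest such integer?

x ≡ 6 (mod 8) gives x ∈ {6, 14, 22, 30, 38, 46}.
The first of these with x mod 9 = 1 is 46.

46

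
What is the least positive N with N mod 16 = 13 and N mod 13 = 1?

Since 13·5 ≡ 1 (mod 16), take x = 1 + 13·((13−1)·5 mod 16) = 1 + 13·12 = 157.
Check: 157 mod 16 = 13, 157 mod 13 = 1.

157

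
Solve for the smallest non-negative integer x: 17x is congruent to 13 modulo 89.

17⁻¹ ≡ 21 (mod 89) because 17·21 = 357 = 4·89 + 1.
Multiplying both sides by 21: x ≡ 21·13 = 273 ≡ 6 (mod 89).

6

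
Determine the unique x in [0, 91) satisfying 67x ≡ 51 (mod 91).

The inverse of 67 mod 91 is 72 (since 67·72 = 4824 ≡ 1).
So x ≡ 72·51 = 3672 ≡ 32 (mod 91).
Check: 67·32 = 2144 = 23·91 + 51.

32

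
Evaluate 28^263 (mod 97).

77

Square-and-reduce mod 97: 28^1≡28, 28^2≡8, 28^4≡64, 28^8≡22, 28^16≡96, 28^32≡1, 28^64≡1, 28^128≡1, 28^256≡1.
Since 263 = 1 + 2 + 4 + 256 in binary, 28^263 ≡ 28·8·64·1 ≡ 77 (mod 97).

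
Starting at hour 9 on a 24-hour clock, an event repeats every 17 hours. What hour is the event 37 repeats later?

14

37·17 = 629.
629 − 26·24 = 5, so 629 ≡ 5 (mod 24).
(9 + 5) mod 24 = 14.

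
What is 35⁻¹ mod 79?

35·70 = 2450 = 31·79 + 1, so 35⁻¹ ≡ 70 (mod 79).

70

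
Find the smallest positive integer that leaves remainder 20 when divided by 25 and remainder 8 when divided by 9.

Since 9·14 ≡ 1 (mod 25), take x = 8 + 9·((20−8)·14 mod 25) = 8 + 9·18 = 170.
Check: 170 mod 25 = 20, 170 mod 9 = 8.

170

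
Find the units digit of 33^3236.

1

Last digits of 3^n: 3, 9, 7, 1 (period 4).
3236 leaves remainder 0 on division by 4, so 33^3236 ends in 1.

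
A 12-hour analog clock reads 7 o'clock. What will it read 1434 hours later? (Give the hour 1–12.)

1

1434 mod 12 = 6 (since 119·12 = 1428).
7 + 6 → 1 on a 12-hour dial.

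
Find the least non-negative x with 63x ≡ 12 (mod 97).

63⁻¹ ≡ 77 (mod 97) because 63·77 = 4851 = 50·97 + 1.
So x ≡ 77·12 = 924 ≡ 51 (mod 97).
Check: 63·51 = 3213 = 33·97 + 12.

51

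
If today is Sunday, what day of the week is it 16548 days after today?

16548 − 2364·7 = 0, so 16548 ≡ 0 (mod 7).
Sunday + 0 days → Sunday.

Sunday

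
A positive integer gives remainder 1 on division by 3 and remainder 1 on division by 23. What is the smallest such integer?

x ≡ 1 (mod 3) gives x ∈ {1}.
The first of these with x mod 23 = 1 is 1.

1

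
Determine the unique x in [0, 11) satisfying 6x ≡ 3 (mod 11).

The inverse of 6 mod 11 is 2 (since 6·2 = 12 ≡ 1).
Multiplying both sides by 2: x ≡ 2·3 = 6 ≡ 6 (mod 11).

6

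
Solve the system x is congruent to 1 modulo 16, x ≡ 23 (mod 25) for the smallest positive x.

x ≡ 1 (mod 16) gives x ∈ {1, 17, 33, 49, 65, 81, 97, 113, …}.
The first of these with x mod 25 = 23 is 273.

273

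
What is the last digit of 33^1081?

3

The units digit of 33^n cycles with period 4: 3, 9, 7, 1, …
1081 leaves remainder 1 on division by 4, so 33^1081 ends in 3.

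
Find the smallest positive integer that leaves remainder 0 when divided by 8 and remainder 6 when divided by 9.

24

Since 9·1 ≡ 1 (mod 8), take x = 6 + 9·((0−6)·1 mod 8) = 6 + 9·2 = 24.
Check: 24 mod 8 = 0, 24 mod 9 = 6.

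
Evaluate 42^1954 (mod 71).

Square-and-reduce mod 71: 42^1≡42, 42^2≡60, 42^4≡50, 42^8≡15, 42^16≡12, 42^32≡2, 42^64≡4, 42^128≡16, 42^256≡43, 42^512≡3, 42^1024≡9.
Since 1954 = 2 + 32 + 128 + 256 + 512 + 1024 in binary, 42^1954 ≡ 60·2·16·43·3·9 ≡ 4 (mod 71).

4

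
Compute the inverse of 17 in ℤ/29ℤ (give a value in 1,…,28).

12

29 = 1·17 + 12
17 = 1·12 + 5
12 = 2·5 + 2
5 = 2·2 + 1
2 = 2·1 + 0
Back-substituting gives 17·12 ≡ 1 (mod 29).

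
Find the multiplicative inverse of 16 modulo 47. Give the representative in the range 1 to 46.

16·3 = 48 = 1·47 + 1, so 16⁻¹ ≡ 3 (mod 47).

3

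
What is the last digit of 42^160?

6

The units digit of 42^n cycles with period 4: 2, 4, 8, 6, …
160 leaves remainder 0 on division by 4, so 42^160 ends in 6.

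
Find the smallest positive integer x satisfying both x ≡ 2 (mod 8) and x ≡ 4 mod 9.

x ≡ 2 (mod 8) gives x ∈ {2, 10, 18, 26, 34, 42, 50, 58}.
The first of these with x mod 9 = 4 is 58.

58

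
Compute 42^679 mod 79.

Successive squares of 42 mod 79: 42^1≡42, 42^2≡26, 42^4≡44, 42^8≡40, 42^16≡20, 42^32≡5, 42^64≡25, 42^128≡72, 42^256≡49, 42^512≡31.
Since 679 = 1 + 2 + 4 + 32 + 128 + 512 in binary, 42^679 ≡ 42·26·44·5·72·31 ≡ 20 (mod 79).

20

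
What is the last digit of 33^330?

9

Powers of 3 mod 10 repeat with period 4: 3, 9, 7, 1.
330 leaves remainder 2 on division by 4, so 33^330 ends in 9.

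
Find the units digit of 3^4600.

Last digits of 3^n: 3, 9, 7, 1 (period 4).
4600 mod 4 = 0, so the last digit matches 3^4 = 1.

1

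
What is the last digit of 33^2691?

7

Powers of 3 mod 10 repeat with period 4: 3, 9, 7, 1.
2691 leaves remainder 3 on division by 4, so 33^2691 ends in 7.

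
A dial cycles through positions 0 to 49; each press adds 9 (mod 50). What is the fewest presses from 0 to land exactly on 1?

39

9·39 = 351 = 7·50 + 1, so 9⁻¹ ≡ 39 (mod 50).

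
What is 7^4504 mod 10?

1

Last digits of 7^n: 7, 9, 3, 1 (period 4).
4504 leaves remainder 0 on division by 4, so 7^4504 ends in 1.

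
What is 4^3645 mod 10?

The units digit of 4^n cycles with period 2: 4, 6, …
3645 leaves remainder 1 on division by 2, so 4^3645 ends in 4.

4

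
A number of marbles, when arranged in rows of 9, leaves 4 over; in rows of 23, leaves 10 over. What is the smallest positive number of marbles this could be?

Since 23·2 ≡ 1 (mod 9), take x = 10 + 23·((4−10)·2 mod 9) = 10 + 23·6 = 148.
Check: 148 mod 9 = 4, 148 mod 23 = 10.

148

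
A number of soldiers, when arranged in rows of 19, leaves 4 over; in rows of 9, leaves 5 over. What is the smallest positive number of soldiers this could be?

23

x ≡ 5 (mod 9) gives x ∈ {5, 14, 23}.
The first of these with x mod 19 = 4 is 23.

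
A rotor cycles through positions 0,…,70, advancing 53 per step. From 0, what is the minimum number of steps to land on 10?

53⁻¹ ≡ 67 (mod 71) because 53·67 = 3551 = 50·71 + 1.
So x ≡ 67·10 = 670 ≡ 31 (mod 71).

31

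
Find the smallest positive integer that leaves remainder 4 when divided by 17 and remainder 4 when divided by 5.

x ≡ 4 (mod 5) gives x ∈ {4}.
The first of these with x mod 17 = 4 is 4.

4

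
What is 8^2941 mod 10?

8

Last digits of 8^n: 8, 4, 2, 6 (period 4).
2941 mod 4 = 1, so the last digit matches 8^1 = 8.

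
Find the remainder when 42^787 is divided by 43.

By repeated squaring mod 43: 42^1≡42, 42^2≡1, 42^4≡1, 42^8≡1, 42^16≡1, 42^32≡1, 42^64≡1, 42^128≡1, 42^256≡1, 42^512≡1.
Since 787 = 1 + 2 + 16 + 256 + 512 in binary, 42^787 ≡ 42·1·1·1·1 ≡ 42 (mod 43).

42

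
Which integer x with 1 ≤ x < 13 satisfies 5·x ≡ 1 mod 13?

5·8 = 40 = 3·13 + 1, so 5⁻¹ ≡ 8 (mod 13).

8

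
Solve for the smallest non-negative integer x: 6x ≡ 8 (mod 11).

The inverse of 6 mod 11 is 2 (since 6·2 = 12 ≡ 1).
Multiplying both sides by 2: x ≡ 2·8 = 16 ≡ 5 (mod 11).
Check: 6·5 = 30 = 2·11 + 8.

5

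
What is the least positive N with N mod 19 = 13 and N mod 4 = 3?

51

Since 4·5 ≡ 1 (mod 19), take x = 3 + 4·((13−3)·5 mod 19) = 3 + 4·12 = 51.
Check: 51 mod 19 = 13, 51 mod 4 = 3.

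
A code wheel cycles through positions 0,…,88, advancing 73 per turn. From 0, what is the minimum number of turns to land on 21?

The inverse of 73 mod 89 is 50 (since 73·50 = 3650 ≡ 1).
So x ≡ 50·21 = 1050 ≡ 71 (mod 89).

71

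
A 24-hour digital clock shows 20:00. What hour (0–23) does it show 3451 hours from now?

15

Dividing 3451 by 24 gives quotient 143 and remainder 19.
(20 + 19) mod 24 = 15.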